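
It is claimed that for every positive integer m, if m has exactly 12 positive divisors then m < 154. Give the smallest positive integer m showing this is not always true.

For m = 60, 72, 84, 90, 96, 108, 126, 132, 140, 150 the conclusion holds.
m = 156: τ(156) = 12; 156 ≥ 154.
Thus m = 156 disproves the claim, and no smaller m works.

m = 156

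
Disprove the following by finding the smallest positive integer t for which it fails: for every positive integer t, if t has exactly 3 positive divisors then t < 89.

t = 121

A counterexample is any positive integer t such that t has exactly 3 positive divisors but the claim fails; we check each in order.
For t = 4, 9, 25, 49 the conclusion holds.
t = 121: τ(121) = 3; 121 ≥ 89.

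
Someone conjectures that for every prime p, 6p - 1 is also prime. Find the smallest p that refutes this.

p = 11

p = 2: 6p - 1 = 11, prime.
p = 3: 6p - 1 = 17, prime.
p = 5: 6p - 1 = 29, prime.
p = 7: 6p - 1 = 41, prime.
p = 11: 6p - 1 = 65 = 5 × 13, not prime.
Thus p = 11 disproves the claim, and no smaller p works.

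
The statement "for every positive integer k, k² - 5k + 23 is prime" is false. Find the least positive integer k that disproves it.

k = 19

A counterexample is any positive integer k such that k² - 5k + 23 is not prime; we check each in order.
The first 18 eligible values, up to k = 18, all satisfy the conclusion.
k = 19: k² - 5k + 23 = 289 = 17 × 17, composite.
So k = 19 is the smallest counterexample.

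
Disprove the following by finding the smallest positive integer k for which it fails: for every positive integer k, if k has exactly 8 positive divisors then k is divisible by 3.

Check each positive integer k in order until k has exactly 8 positive divisors but k is not divisible by 3.
For k = 24, 30 the conclusion holds.
k = 40: τ(40) = 8; 40 mod 3 = 1.
Thus k = 40 disproves the claim, and no smaller k works.

k = 40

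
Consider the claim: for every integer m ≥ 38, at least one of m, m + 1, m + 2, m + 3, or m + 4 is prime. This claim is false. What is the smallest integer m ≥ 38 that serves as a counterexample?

We need the least integer m ≥ 38 for which m, m + 1, m + 2, m + 3, m + 4 are all composite.
For m = 38, 39, 40, 41, 42, 43, 44, 45, 46, 47 the conclusion holds.
m = 48: 48 = 2 × 24; 49 = 7 × 7; 50 = 2 × 25; 51 = 3 × 17; 52 = 2 × 26 — all composite.

m = 48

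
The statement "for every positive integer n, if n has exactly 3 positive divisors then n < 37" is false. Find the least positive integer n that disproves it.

We need the least positive integer n for which n has exactly 3 positive divisors but the claim fails.
For n = 4, 9, 25 the conclusion holds.
n = 49: τ(49) = 3; 49 ≥ 37.

n = 49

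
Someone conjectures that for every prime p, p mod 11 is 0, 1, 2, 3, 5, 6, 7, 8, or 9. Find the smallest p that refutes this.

A counterexample is any prime p such that the claim fails; we check each in order.
The first 11 eligible values, up to p = 31, all satisfy the conclusion.
p = 37: 37 mod 11 = 4 — not in {0, 1, 2, 3, 5, 6, 7, 8, 9}.
Hence p = 37 is a counterexample.

p = 37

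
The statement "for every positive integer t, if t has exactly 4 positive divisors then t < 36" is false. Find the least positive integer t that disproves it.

Check each positive integer t in order until t has exactly 4 positive divisors but the claim fails.
The first 12 eligible values, up to t = 35, all satisfy the conclusion.
t = 38: τ(38) = 4; 38 ≥ 36.

t = 38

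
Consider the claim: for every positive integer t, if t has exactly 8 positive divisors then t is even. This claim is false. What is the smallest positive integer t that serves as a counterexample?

We need the least positive integer t for which t has exactly 8 positive divisors but t is odd.
For t = 24, 30, 40, 42, …, 88, 102, 104 the conclusion holds.
t = 105: divisors of 105: 1, 3, 5, 7, 15, 21, 35, 105; 105 is odd.

t = 105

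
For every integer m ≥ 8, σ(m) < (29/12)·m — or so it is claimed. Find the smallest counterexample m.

The first 16 eligible values, up to m = 23, all satisfy the conclusion.
m = 24: σ(24) = 60; 60 ≥ 58.

m = 24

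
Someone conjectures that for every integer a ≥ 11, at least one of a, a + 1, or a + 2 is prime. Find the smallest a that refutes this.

A counterexample is any integer a ≥ 11 such that a, a + 1, a + 2 are all composite; we check each in order.
a = 11: 11 is prime.
a = 12: 13 is prime.
a = 13: 13 is prime.
a = 14: 14 = 2 × 7; 15 = 3 × 5; 16 = 2 × 8 — all composite.
So a = 14 is the smallest counterexample.

a = 14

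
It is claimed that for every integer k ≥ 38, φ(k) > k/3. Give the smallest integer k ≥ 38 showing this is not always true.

We need the least integer k ≥ 38 for which the claim fails.
The first 4 eligible values, up to k = 41, all satisfy the conclusion.
k = 42: φ(42) = 12 and 42/3 = 14, so φ(42) ≤ 42/3.
So k = 42 is the smallest counterexample.

k = 42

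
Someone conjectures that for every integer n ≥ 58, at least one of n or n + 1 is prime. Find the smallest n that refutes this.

n = 62

We need the least integer n ≥ 58 for which n, n + 1 are both composite.
The first 4 eligible values, up to n = 61, all satisfy the conclusion.
n = 62: 62 = 2 × 31; 63 = 3 × 21 — both composite.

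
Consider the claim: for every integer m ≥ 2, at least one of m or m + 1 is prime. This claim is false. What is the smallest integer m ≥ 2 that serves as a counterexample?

m = 8

A counterexample is any integer m ≥ 2 such that m, m + 1 are both composite; we check each in order.
For m = 2, 3, 4, 5, 6, 7 the conclusion holds.
m = 8: 8 = 2 × 4; 9 = 3 × 3 — both composite.
Hence m = 8 is a counterexample.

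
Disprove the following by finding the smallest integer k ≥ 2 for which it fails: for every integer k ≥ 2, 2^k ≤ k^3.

k = 10

For k = 2, 3, 4, 5, 6, 7, 8, 9 the conclusion holds.
k = 10: 2^k = 1024 and k^3 = 1000, so 1024 > 1000.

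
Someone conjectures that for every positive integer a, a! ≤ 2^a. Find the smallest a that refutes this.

a = 4

We need the least positive integer a for which a! > 2^a.
For a = 1, 2, 3 the conclusion holds.
a = 4: a! = 24 and 2^a = 16, so 24 > 16.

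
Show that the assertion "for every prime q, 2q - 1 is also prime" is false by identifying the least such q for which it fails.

q = 5

A counterexample is any prime q such that 2q - 1 is not prime; we check each in order.
For q = 2, 3 the conclusion holds.
q = 5: 2q - 1 = 9 = 3 × 3, not prime.
Hence q = 5 is a counterexample.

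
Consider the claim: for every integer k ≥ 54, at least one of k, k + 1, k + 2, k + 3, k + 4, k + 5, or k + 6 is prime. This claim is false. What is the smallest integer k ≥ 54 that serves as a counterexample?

A counterexample is any integer k ≥ 54 such that k, k + 1, k + 2, k + 3, k + 4, k + 5, k + 6 are all composite; we check each in order.
For k = 54, 55, 56, 57, …, 87, 88, 89 the conclusion holds.
k = 90: 90 = 2 × 45; 91 = 7 × 13; 92 = 2 × 46; 93 = 3 × 31; 94 = 2 × 47; 95 = 5 × 19; 96 = 2 × 48 — all composite.

k = 90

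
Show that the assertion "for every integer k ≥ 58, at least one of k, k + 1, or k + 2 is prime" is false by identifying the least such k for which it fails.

Check each integer k ≥ 58 in order until k, k + 1, k + 2 are all composite.
For k = 58, 59, 60, 61 the conclusion holds.
k = 62: 62 = 2 × 31; 63 = 3 × 21; 64 = 2 × 32 — all composite.
Thus k = 62 disproves the claim, and no smaller k works.

k = 62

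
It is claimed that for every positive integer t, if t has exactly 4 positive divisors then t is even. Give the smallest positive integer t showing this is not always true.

t = 15

For t = 6, 8, 10, 14 the conclusion holds.
t = 15: divisors of 15: 1, 3, 5, 15; 15 is odd.
Hence t = 15 is a counterexample.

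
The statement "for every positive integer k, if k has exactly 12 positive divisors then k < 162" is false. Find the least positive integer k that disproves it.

k = 198

For k = 60, 72, 84, 90, …, 150, 156, 160 the conclusion holds.
k = 198: τ(198) = 12; 198 ≥ 162.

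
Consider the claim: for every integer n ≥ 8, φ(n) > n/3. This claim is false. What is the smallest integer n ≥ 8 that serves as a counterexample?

Check each integer n ≥ 8 in order until the claim fails.
For n = 8, 9, 10, 11 the conclusion holds.
n = 12: φ(12) = 4 and 12/3 = 4, so φ(12) ≤ 12/3.

n = 12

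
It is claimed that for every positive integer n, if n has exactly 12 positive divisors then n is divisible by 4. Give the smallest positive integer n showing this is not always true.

A counterexample is any positive integer n such that n has exactly 12 positive divisors but n is not divisible by 4; we check each in order.
n = 60: τ(60) = 12; 60 mod 4 = 0.
n = 72: τ(72) = 12; 72 mod 4 = 0.
n = 84: τ(84) = 12; 84 mod 4 = 0.
n = 90: τ(90) = 12; 90 mod 4 = 2.

n = 90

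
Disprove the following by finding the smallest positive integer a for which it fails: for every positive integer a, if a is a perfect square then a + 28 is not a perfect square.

A counterexample is any positive integer a such that a is a perfect square but a + 28 is a perfect square; we check each in order.
For a = 1, 4, 9, 16, 25 the conclusion holds.
a = 36: 36 = 6² and 36 + 28 = 64 = 8².

a = 36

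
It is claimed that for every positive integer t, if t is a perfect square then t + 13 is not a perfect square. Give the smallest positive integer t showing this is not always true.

t = 36

We need the least positive integer t for which t is a perfect square but t + 13 is a perfect square.
t = 1: 1 + 13 = 14, not a perfect square.
t = 4: 4 + 13 = 17, not a perfect square.
t = 9: 9 + 13 = 22, not a perfect square.
t = 16: 16 + 13 = 29, not a perfect square.
t = 25: 25 + 13 = 38, not a perfect square.
t = 36: 36 = 6² and 36 + 13 = 49 = 7².
Thus t = 36 disproves the claim, and no smaller t works.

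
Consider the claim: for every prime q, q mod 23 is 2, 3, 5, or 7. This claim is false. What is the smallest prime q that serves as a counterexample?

Check each prime q in order until the claim fails.
The first 4 eligible values, up to q = 7, all satisfy the conclusion.
q = 11: 11 mod 23 = 11 — not in {2, 3, 5, 7}.
So q = 11 is the smallest counterexample.

q = 11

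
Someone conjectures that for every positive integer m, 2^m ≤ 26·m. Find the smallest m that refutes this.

m = 8

m = 1: 2^m = 2 and 26·m = 26, so 2 ≤ 26.
m = 2: 2^m = 4 and 26·m = 52, so 4 ≤ 52.
m = 3: 2^m = 8 and 26·m = 78, so 8 ≤ 78.
m = 4: 2^m = 16 and 26·m = 104, so 16 ≤ 104.
m = 5: 2^m = 32 and 26·m = 130, so 32 ≤ 130.
m = 6: 2^m = 64 and 26·m = 156, so 64 ≤ 156.
m = 7: 2^m = 128 and 26·m = 182, so 128 ≤ 182.
m = 8: 2^m = 256 and 26·m = 208, so 256 > 208.
Thus m = 8 disproves the claim, and no smaller m works.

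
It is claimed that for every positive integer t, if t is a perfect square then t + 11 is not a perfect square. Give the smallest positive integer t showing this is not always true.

A counterexample is any positive integer t such that t is a perfect square but t + 11 is a perfect square; we check each in order.
For t = 1, 4, 9, 16 the conclusion holds.
t = 25: 25 = 5² and 25 + 11 = 36 = 6².

t = 25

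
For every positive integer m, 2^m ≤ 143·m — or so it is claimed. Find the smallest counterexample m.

Check each positive integer m in order until 2^m > 143·m.
The first 10 eligible values, up to m = 10, all satisfy the conclusion.
m = 11: 2^m = 2048 and 143·m = 1573, so 2048 > 1573.

m = 11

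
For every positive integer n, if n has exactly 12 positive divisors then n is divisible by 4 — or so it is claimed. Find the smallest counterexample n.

A counterexample is any positive integer n such that n has exactly 12 positive divisors but n is not divisible by 4; we check each in order.
n = 60: τ(60) = 12; 60 mod 4 = 0.
n = 72: τ(72) = 12; 72 mod 4 = 0.
n = 84: τ(84) = 12; 84 mod 4 = 0.
n = 90: τ(90) = 12; 90 mod 4 = 2.
So n = 90 is the smallest counterexample.

n = 90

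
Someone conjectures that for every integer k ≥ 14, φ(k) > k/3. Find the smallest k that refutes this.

A counterexample is any integer k ≥ 14 such that the claim fails; we check each in order.
The first 4 eligible values, up to k = 17, all satisfy the conclusion.
k = 18: φ(18) = 6 and 18/3 = 6, so φ(18) ≤ 18/3.

k = 18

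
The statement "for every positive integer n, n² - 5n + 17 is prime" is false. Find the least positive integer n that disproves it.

n = 13

Check each positive integer n in order until n² - 5n + 17 is not prime.
For n = 1, 2, 3, 4, …, 10, 11, 12 the conclusion holds.
n = 13: n² - 5n + 17 = 121 = 11 × 11, composite.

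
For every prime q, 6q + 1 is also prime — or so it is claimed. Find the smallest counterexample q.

q = 19

Check each prime q in order until 6q + 1 is not prime.
q = 2: 6q + 1 = 13, prime.
q = 3: 6q + 1 = 19, prime.
q = 5: 6q + 1 = 31, prime.
q = 7: 6q + 1 = 43, prime.
q = 11: 6q + 1 = 67, prime.
q = 13: 6q + 1 = 79, prime.
q = 17: 6q + 1 = 103, prime.
q = 19: 6q + 1 = 115 = 5 × 23, not prime.
So q = 19 is the smallest counterexample.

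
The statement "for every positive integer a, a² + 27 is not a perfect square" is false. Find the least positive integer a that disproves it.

A counterexample is any positive integer a such that a² + 27 is a perfect square; we check each in order.
For a = 1, 2 the conclusion holds.
a = 3: 3² + 27 = 36 = 6², a perfect square.
Hence a = 3 is a counterexample.

a = 3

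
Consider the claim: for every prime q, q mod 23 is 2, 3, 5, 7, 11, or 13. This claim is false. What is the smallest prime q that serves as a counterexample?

A counterexample is any prime q such that the claim fails; we check each in order.
q = 2: 2 mod 23 = 2.
q = 3: 3 mod 23 = 3.
q = 5: 5 mod 23 = 5.
q = 7: 7 mod 23 = 7.
q = 11: 11 mod 23 = 11.
q = 13: 13 mod 23 = 13.
q = 17: 17 mod 23 = 17 — not in {2, 3, 5, 7, 11, 13}.

q = 17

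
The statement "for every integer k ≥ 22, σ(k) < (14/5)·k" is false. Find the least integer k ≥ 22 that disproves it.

k = 60

For k = 22, 23, 24, 25, …, 57, 58, 59 the conclusion holds.
k = 60: σ(60) = 168; 168 ≥ 168.
Hence k = 60 is a counterexample.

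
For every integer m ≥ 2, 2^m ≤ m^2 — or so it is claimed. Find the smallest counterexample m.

We need the least integer m ≥ 2 for which 2^m > m^2.
m = 2: 2^m = 4 and m^2 = 4, so 4 ≤ 4.
m = 3: 2^m = 8 and m^2 = 9, so 8 ≤ 9.
m = 4: 2^m = 16 and m^2 = 16, so 16 ≤ 16.
m = 5: 2^m = 32 and m^2 = 25, so 32 > 25.

m = 5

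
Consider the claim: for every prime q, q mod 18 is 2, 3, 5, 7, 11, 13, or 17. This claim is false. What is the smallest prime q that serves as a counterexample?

Check each prime q in order until the claim fails.
q = 2: 2 mod 18 = 2.
q = 3: 3 mod 18 = 3.
q = 5: 5 mod 18 = 5.
q = 7: 7 mod 18 = 7.
q = 11: 11 mod 18 = 11.
q = 13: 13 mod 18 = 13.
q = 17: 17 mod 18 = 17.
q = 19: 19 mod 18 = 1 — not in {2, 3, 5, 7, 11, 13, 17}.

q = 19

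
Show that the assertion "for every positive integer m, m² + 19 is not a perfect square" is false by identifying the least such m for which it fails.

A counterexample is any positive integer m such that m² + 19 is a perfect square; we check each in order.
For m = 1, 2, 3, 4, 5, 6, 7, 8 the conclusion holds.
m = 9: 9² + 19 = 100 = 10², a perfect square.

m = 9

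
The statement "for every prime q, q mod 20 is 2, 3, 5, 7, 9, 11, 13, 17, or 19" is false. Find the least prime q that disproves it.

q = 41

The first 12 eligible values, up to q = 37, all satisfy the conclusion.
q = 41: 41 mod 20 = 1 — not in {2, 3, 5, 7, 9, 11, 13, 17, 19}.
Hence q = 41 is a counterexample.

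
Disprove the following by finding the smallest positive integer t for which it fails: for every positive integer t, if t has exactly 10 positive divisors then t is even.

t = 405

We need the least positive integer t for which t has exactly 10 positive divisors but t is odd.
The first 9 eligible values, up to t = 368, all satisfy the conclusion.
t = 405: divisors of 405: 10 divisors; 405 is odd.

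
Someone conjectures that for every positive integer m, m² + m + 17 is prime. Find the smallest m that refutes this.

A counterexample is any positive integer m such that m² + m + 17 is not prime; we check each in order.
The first 15 eligible values, up to m = 15, all satisfy the conclusion.
m = 16: m² + m + 17 = 289 = 17 × 17, composite.

m = 16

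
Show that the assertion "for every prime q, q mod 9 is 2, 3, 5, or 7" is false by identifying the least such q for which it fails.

q = 13

For q = 2, 3, 5, 7, 11 the conclusion holds.
q = 13: 13 mod 9 = 4 — not in {2, 3, 5, 7}.
So q = 13 is the smallest counterexample.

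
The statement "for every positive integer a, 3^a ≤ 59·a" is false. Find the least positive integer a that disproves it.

The first 5 eligible values, up to a = 5, all satisfy the conclusion.
a = 6: 3^a = 729 and 59·a = 354, so 729 > 354.
Thus a = 6 disproves the claim, and no smaller a works.

a = 6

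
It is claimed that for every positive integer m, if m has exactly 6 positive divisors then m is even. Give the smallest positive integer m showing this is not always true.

The first 6 eligible values, up to m = 44, all satisfy the conclusion.
m = 45: divisors of 45: 1, 3, 5, 9, 15, 45; 45 is odd.

m = 45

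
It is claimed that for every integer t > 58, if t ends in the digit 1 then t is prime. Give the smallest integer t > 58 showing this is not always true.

We need the least integer t > 58 for which t ends in the digit 1 but t is not prime.
For t = 61, 71 the conclusion holds.
t = 81: 81 ends in 1; 81 = 3 × 27, composite.
Thus t = 81 disproves the claim, and no smaller t works.

t = 81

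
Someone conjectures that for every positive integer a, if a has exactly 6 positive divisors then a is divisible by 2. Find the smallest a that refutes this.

a = 12: τ(12) = 6; 12 mod 2 = 0.
a = 18: τ(18) = 6; 18 mod 2 = 0.
a = 20: τ(20) = 6; 20 mod 2 = 0.
a = 28: τ(28) = 6; 28 mod 2 = 0.
a = 32: τ(32) = 6; 32 mod 2 = 0.
a = 44: τ(44) = 6; 44 mod 2 = 0.
a = 45: τ(45) = 6; 45 mod 2 = 1.
Thus a = 45 disproves the claim, and no smaller a works.

a = 45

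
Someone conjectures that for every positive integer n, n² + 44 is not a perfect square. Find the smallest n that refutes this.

A counterexample is any positive integer n such that n² + 44 is a perfect square; we check each in order.
The first 9 eligible values, up to n = 9, all satisfy the conclusion.
n = 10: 10² + 44 = 144 = 12², a perfect square.

n = 10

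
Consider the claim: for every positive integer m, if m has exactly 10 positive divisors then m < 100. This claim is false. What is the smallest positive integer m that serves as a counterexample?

m = 112

For m = 48, 80 the conclusion holds.
m = 112: τ(112) = 10; 112 ≥ 100.
Thus m = 112 disproves the claim, and no smaller m works.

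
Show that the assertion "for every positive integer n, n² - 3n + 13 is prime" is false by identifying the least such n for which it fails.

n = 12

A counterexample is any positive integer n such that n² - 3n + 13 is not prime; we check each in order.
For n = 1, 2, 3, 4, …, 9, 10, 11 the conclusion holds.
n = 12: n² - 3n + 13 = 121 = 11 × 11, composite.
Hence n = 12 is a counterexample.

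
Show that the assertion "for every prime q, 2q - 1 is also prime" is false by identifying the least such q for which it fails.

q = 5

For q = 2, 3 the conclusion holds.
q = 5: 2q - 1 = 9 = 3 × 3, not prime.
Thus q = 5 disproves the claim, and no smaller q works.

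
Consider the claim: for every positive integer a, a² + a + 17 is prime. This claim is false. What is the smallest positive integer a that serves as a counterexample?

The first 15 eligible values, up to a = 15, all satisfy the conclusion.
a = 16: a² + a + 17 = 289 = 17 × 17, composite.

a = 16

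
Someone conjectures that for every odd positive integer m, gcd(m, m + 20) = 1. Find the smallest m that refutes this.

A counterexample is any odd positive integer m such that gcd(m, m + 20) > 1; we check each in order.
For m = 1, 3 the conclusion holds.
m = 5: gcd(5, 25) = 5.
Thus m = 5 disproves the claim, and no smaller m works.

m = 5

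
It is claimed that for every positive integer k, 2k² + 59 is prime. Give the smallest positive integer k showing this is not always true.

k = 1: 2k² + 59 = 61, prime.
k = 2: 2k² + 59 = 67, prime.
k = 3: 2k² + 59 = 77 = 7 × 11, composite.
Hence k = 3 is a counterexample.

k = 3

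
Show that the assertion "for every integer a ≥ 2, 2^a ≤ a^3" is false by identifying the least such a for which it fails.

a = 10

Check each integer a ≥ 2 in order until 2^a > a^3.
a = 2: 2^a = 4 and a^3 = 8, so 4 ≤ 8.
a = 3: 2^a = 8 and a^3 = 27, so 8 ≤ 27.
a = 4: 2^a = 16 and a^3 = 64, so 16 ≤ 64.
a = 5: 2^a = 32 and a^3 = 125, so 32 ≤ 125.
a = 6: 2^a = 64 and a^3 = 216, so 64 ≤ 216.
a = 7: 2^a = 128 and a^3 = 343, so 128 ≤ 343.
a = 8: 2^a = 256 and a^3 = 512, so 256 ≤ 512.
a = 9: 2^a = 512 and a^3 = 729, so 512 ≤ 729.
a = 10: 2^a = 1024 and a^3 = 1000, so 1024 > 1000.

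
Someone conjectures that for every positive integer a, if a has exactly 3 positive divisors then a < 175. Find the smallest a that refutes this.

a = 289

For a = 4, 9, 25, 49, 121, 169 the conclusion holds.
a = 289: τ(289) = 3; 289 ≥ 175.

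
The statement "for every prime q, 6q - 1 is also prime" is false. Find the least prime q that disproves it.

A counterexample is any prime q such that 6q - 1 is not prime; we check each in order.
The first 4 eligible values, up to q = 7, all satisfy the conclusion.
q = 11: 6q - 1 = 65 = 5 × 13, not prime.
Hence q = 11 is a counterexample.

q = 11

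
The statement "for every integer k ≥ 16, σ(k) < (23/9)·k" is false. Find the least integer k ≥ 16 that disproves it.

We need the least integer k ≥ 16 for which the claim fails.
The first 32 eligible values, up to k = 47, all satisfy the conclusion.
k = 48: σ(48) = 124; 124 ≥ 368/3.
So k = 48 is the smallest counterexample.

k = 48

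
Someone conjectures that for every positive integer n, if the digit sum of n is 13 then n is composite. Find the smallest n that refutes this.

n = 67

For n = 49, 58 the conclusion holds.
n = 67: digit sum 13; 67 is prime, not composite.
Hence n = 67 is a counterexample.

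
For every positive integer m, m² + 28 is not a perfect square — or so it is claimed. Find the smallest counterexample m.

m = 6

A counterexample is any positive integer m such that m² + 28 is a perfect square; we check each in order.
The first 5 eligible values, up to m = 5, all satisfy the conclusion.
m = 6: 6² + 28 = 64 = 8², a perfect square.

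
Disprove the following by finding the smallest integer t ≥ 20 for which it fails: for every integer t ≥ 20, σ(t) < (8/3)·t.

t = 60

A counterexample is any integer t ≥ 20 such that the claim fails; we check each in order.
For t = 20, 21, 22, 23, …, 57, 58, 59 the conclusion holds.
t = 60: σ(60) = 168; 168 ≥ 160.
So t = 60 is the smallest counterexample.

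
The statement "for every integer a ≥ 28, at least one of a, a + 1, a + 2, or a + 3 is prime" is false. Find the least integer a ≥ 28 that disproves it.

Check each integer a ≥ 28 in order until a, a + 1, a + 2, a + 3 are all composite.
For a = 28, 29, 30, 31 the conclusion holds.
a = 32: 32 = 2 × 16; 33 = 3 × 11; 34 = 2 × 17; 35 = 5 × 7 — all composite.

a = 32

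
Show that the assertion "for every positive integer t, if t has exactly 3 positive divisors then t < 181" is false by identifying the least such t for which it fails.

t = 289

For t = 4, 9, 25, 49, 121, 169 the conclusion holds.
t = 289: τ(289) = 3; 289 ≥ 181.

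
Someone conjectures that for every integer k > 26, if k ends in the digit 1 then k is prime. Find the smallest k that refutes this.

Check each integer k > 26 in order until k ends in the digit 1 but k is not prime.
k = 31: 31 ends in 1 and is prime.
k = 41: 41 ends in 1 and is prime.
k = 51: 51 ends in 1; 51 = 3 × 17, composite.
Thus k = 51 disproves the claim, and no smaller k works.

k = 51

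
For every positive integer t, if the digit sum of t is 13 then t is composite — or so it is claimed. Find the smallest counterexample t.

t = 67

We need the least positive integer t for which the digit sum of t is 13 but t is prime.
t = 49: digit sum 13; 49 is composite.
t = 58: digit sum 13; 58 is composite.
t = 67: digit sum 13; 67 is prime, not composite.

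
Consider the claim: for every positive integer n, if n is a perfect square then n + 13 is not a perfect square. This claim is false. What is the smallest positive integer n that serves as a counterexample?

n = 36

Check each positive integer n in order until n is a perfect square but n + 13 is a perfect square.
For n = 1, 4, 9, 16, 25 the conclusion holds.
n = 36: 36 = 6² and 36 + 13 = 49 = 7².
Thus n = 36 disproves the claim, and no smaller n works.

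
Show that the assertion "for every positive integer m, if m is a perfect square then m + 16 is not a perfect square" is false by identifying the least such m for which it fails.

m = 9

We need the least positive integer m for which m is a perfect square but m + 16 is a perfect square.
m = 1: 1 + 16 = 17, not a perfect square.
m = 4: 4 + 16 = 20, not a perfect square.
m = 9: 9 = 3² and 9 + 16 = 25 = 5².
Hence m = 9 is a counterexample.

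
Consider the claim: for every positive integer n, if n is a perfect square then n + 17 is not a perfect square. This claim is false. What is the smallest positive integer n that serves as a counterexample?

A counterexample is any positive integer n such that n is a perfect square but n + 17 is a perfect square; we check each in order.
The first 7 eligible values, up to n = 49, all satisfy the conclusion.
n = 64: 64 = 8² and 64 + 17 = 81 = 9².
Thus n = 64 disproves the claim, and no smaller n works.

n = 64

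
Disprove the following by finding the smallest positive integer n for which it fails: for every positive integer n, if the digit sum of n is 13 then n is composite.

Check each positive integer n in order until the digit sum of n is 13 but n is prime.
For n = 49, 58 the conclusion holds.
n = 67: digit sum 13; 67 is prime, not composite.
So n = 67 is the smallest counterexample.

n = 67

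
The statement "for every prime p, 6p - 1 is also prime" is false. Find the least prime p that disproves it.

We need the least prime p for which 6p - 1 is not prime.
p = 2: 6p - 1 = 11, prime.
p = 3: 6p - 1 = 17, prime.
p = 5: 6p - 1 = 29, prime.
p = 7: 6p - 1 = 41, prime.
p = 11: 6p - 1 = 65 = 5 × 13, not prime.
Hence p = 11 is a counterexample.

p = 11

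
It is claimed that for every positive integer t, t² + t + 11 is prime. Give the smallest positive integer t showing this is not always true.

Check each positive integer t in order until t² + t + 11 is not prime.
For t = 1, 2, 3, 4, 5, 6, 7, 8, 9 the conclusion holds.
t = 10: t² + t + 11 = 121 = 11 × 11, composite.
Thus t = 10 disproves the claim, and no smaller t works.

t = 10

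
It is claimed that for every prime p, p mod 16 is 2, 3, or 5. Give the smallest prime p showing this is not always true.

p = 7

For p = 2, 3, 5 the conclusion holds.
p = 7: 7 mod 16 = 7 — not in {2, 3, 5}.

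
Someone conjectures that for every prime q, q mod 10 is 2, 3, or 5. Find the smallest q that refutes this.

q = 7

Check each prime q in order until the claim fails.
For q = 2, 3, 5 the conclusion holds.
q = 7: 7 mod 10 = 7 — not in {2, 3, 5}.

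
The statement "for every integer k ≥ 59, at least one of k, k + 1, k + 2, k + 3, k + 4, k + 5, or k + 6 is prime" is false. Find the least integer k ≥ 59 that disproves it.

The first 31 eligible values, up to k = 89, all satisfy the conclusion.
k = 90: 90 = 2 × 45; 91 = 7 × 13; 92 = 2 × 46; 93 = 3 × 31; 94 = 2 × 47; 95 = 5 × 19; 96 = 2 × 48 — all composite.

k = 90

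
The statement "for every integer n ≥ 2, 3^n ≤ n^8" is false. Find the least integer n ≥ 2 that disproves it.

n = 23

We need the least integer n ≥ 2 for which 3^n > n^8.
The first 21 eligible values, up to n = 22, all satisfy the conclusion.
n = 23: 3^n = 94143178827 and n^8 = 78310985281, so 94143178827 > 78310985281.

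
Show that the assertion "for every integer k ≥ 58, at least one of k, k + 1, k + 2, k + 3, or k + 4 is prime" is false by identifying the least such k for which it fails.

k = 62

The first 4 eligible values, up to k = 61, all satisfy the conclusion.
k = 62: 62 = 2 × 31; 63 = 3 × 21; 64 = 2 × 32; 65 = 5 × 13; 66 = 2 × 33 — all composite.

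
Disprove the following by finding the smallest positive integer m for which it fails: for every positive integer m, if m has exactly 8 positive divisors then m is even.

We need the least positive integer m for which m has exactly 8 positive divisors but m is odd.
For m = 24, 30, 40, 42, …, 88, 102, 104 the conclusion holds.
m = 105: divisors of 105: 1, 3, 5, 7, 15, 21, 35, 105; 105 is odd.

m = 105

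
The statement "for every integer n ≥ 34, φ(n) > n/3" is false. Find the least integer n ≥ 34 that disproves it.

We need the least integer n ≥ 34 for which the claim fails.
n = 34: φ(34) = 16 and 34/3 = 34/3, so φ(34) > 34/3.
n = 35: φ(35) = 24 and 35/3 = 35/3, so φ(35) > 35/3.
n = 36: φ(36) = 12 and 36/3 = 12, so φ(36) ≤ 36/3.

n = 36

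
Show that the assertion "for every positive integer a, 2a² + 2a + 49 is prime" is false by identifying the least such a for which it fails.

We need the least positive integer a for which 2a² + 2a + 49 is not prime.
The first 5 eligible values, up to a = 5, all satisfy the conclusion.
a = 6: 2a² + 2a + 49 = 133 = 7 × 19, composite.

a = 6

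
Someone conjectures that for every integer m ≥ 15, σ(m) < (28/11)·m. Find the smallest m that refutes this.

A counterexample is any integer m ≥ 15 such that the claim fails; we check each in order.
For m = 15, 16, 17, 18, …, 45, 46, 47 the conclusion holds.
m = 48: σ(48) = 124; 124 ≥ 1344/11.
Hence m = 48 is a counterexample.

m = 48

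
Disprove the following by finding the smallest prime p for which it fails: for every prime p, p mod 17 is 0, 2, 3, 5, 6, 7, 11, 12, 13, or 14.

The first 13 eligible values, up to p = 41, all satisfy the conclusion.
p = 43: 43 mod 17 = 9 — not in {0, 2, 3, 5, 6, 7, 11, 12, 13, 14}.
So p = 43 is the smallest counterexample.

p = 43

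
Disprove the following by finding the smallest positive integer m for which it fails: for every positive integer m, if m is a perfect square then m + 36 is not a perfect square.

m = 64

Check each positive integer m in order until m is a perfect square but m + 36 is a perfect square.
For m = 1, 4, 9, 16, 25, 36, 49 the conclusion holds.
m = 64: 64 = 8² and 64 + 36 = 100 = 10².
Hence m = 64 is a counterexample.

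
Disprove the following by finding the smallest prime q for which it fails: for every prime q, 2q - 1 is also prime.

q = 5

Check each prime q in order until 2q - 1 is not prime.
For q = 2, 3 the conclusion holds.
q = 5: 2q - 1 = 9 = 3 × 3, not prime.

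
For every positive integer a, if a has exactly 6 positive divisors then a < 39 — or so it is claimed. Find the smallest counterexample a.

For a = 12, 18, 20, 28, 32 the conclusion holds.
a = 44: τ(44) = 6; 44 ≥ 39.

a = 44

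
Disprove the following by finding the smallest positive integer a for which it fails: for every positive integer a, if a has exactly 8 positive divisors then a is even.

Check each positive integer a in order until a has exactly 8 positive divisors but a is odd.
For a = 24, 30, 40, 42, …, 88, 102, 104 the conclusion holds.
a = 105: divisors of 105: 1, 3, 5, 7, 15, 21, 35, 105; 105 is odd.

a = 105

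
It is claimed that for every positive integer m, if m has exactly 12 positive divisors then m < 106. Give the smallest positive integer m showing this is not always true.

m = 108

Check each positive integer m in order until m has exactly 12 positive divisors but the claim fails.
The first 5 eligible values, up to m = 96, all satisfy the conclusion.
m = 108: τ(108) = 12; 108 ≥ 106.
Thus m = 108 disproves the claim, and no smaller m works.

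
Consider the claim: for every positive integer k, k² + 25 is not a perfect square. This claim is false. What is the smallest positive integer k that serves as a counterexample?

k = 12

For k = 1, 2, 3, 4, …, 9, 10, 11 the conclusion holds.
k = 12: 12² + 25 = 169 = 13², a perfect square.
So k = 12 is the smallest counterexample.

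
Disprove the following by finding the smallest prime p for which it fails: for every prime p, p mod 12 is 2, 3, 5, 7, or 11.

For p = 2, 3, 5, 7, 11 the conclusion holds.
p = 13: 13 mod 12 = 1 — not in {2, 3, 5, 7, 11}.

p = 13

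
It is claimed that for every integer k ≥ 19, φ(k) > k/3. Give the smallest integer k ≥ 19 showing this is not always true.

k = 19: φ(19) = 18 and 19/3 = 19/3, so φ(19) > 19/3.
k = 20: φ(20) = 8 and 20/3 = 20/3, so φ(20) > 20/3.
k = 21: φ(21) = 12 and 21/3 = 7, so φ(21) > 21/3.
k = 22: φ(22) = 10 and 22/3 = 22/3, so φ(22) > 22/3.
k = 23: φ(23) = 22 and 23/3 = 23/3, so φ(23) > 23/3.
k = 24: φ(24) = 8 and 24/3 = 8, so φ(24) ≤ 24/3.

k = 24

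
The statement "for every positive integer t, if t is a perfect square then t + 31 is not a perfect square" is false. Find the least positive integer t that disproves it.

t = 225

We need the least positive integer t for which t is a perfect square but t + 31 is a perfect square.
The first 14 eligible values, up to t = 196, all satisfy the conclusion.
t = 225: 225 = 15² and 225 + 31 = 256 = 16².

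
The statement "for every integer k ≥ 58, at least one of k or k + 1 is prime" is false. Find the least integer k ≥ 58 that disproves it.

k = 58: 59 is prime.
k = 59: 59 is prime.
k = 60: 61 is prime.
k = 61: 61 is prime.
k = 62: 62 = 2 × 31; 63 = 3 × 21 — both composite.

k = 62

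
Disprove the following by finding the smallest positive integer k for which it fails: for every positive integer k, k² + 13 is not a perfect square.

A counterexample is any positive integer k such that k² + 13 is a perfect square; we check each in order.
k = 1: 1² + 13 = 14, not a perfect square.
k = 2: 2² + 13 = 17, not a perfect square.
k = 3: 3² + 13 = 22, not a perfect square.
k = 4: 4² + 13 = 29, not a perfect square.
k = 5: 5² + 13 = 38, not a perfect square.
k = 6: 6² + 13 = 49 = 7², a perfect square.
Thus k = 6 disproves the claim, and no smaller k works.

k = 6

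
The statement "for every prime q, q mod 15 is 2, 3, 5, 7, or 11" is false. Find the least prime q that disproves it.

A counterexample is any prime q such that the claim fails; we check each in order.
The first 5 eligible values, up to q = 11, all satisfy the conclusion.
q = 13: 13 mod 15 = 13 — not in {2, 3, 5, 7, 11}.

q = 13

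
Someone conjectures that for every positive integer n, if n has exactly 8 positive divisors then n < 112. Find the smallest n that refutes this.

For n = 24, 30, 40, 42, …, 104, 105, 110 the conclusion holds.
n = 114: τ(114) = 8; 114 ≥ 112.
Thus n = 114 disproves the claim, and no smaller n works.

n = 114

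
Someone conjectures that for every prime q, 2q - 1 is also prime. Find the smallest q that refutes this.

q = 5

q = 2: 2q - 1 = 3, prime.
q = 3: 2q - 1 = 5, prime.
q = 5: 2q - 1 = 9 = 3 × 3, not prime.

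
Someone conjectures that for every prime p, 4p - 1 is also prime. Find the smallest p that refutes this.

A counterexample is any prime p such that 4p - 1 is not prime; we check each in order.
p = 2: 4p - 1 = 7, prime.
p = 3: 4p - 1 = 11, prime.
p = 5: 4p - 1 = 19, prime.
p = 7: 4p - 1 = 27 = 3 × 9, not prime.

p = 7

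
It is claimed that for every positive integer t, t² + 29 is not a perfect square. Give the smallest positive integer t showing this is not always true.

Check each positive integer t in order until t² + 29 is a perfect square.
The first 13 eligible values, up to t = 13, all satisfy the conclusion.
t = 14: 14² + 29 = 225 = 15², a perfect square.

t = 14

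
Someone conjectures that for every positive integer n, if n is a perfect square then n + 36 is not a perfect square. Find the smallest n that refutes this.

n = 64

Check each positive integer n in order until n is a perfect square but n + 36 is a perfect square.
The first 7 eligible values, up to n = 49, all satisfy the conclusion.
n = 64: 64 = 8² and 64 + 36 = 100 = 10².
Thus n = 64 disproves the claim, and no smaller n works.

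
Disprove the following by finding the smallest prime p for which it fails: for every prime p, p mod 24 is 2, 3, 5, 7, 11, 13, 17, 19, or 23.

A counterexample is any prime p such that the claim fails; we check each in order.
The first 20 eligible values, up to p = 71, all satisfy the conclusion.
p = 73: 73 mod 24 = 1 — not in {2, 3, 5, 7, 11, 13, 17, 19, 23}.

p = 73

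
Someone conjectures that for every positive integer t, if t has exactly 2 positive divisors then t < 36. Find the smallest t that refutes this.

Check each positive integer t in order until t has exactly 2 positive divisors but the claim fails.
The first 11 eligible values, up to t = 31, all satisfy the conclusion.
t = 37: τ(37) = 2; 37 ≥ 36.
Hence t = 37 is a counterexample.

t = 37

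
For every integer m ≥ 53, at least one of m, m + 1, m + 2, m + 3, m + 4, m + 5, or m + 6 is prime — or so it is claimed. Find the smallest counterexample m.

We need the least integer m ≥ 53 for which m, m + 1, m + 2, m + 3, m + 4, m + 5, m + 6 are all composite.
For m = 53, 54, 55, 56, …, 87, 88, 89 the conclusion holds.
m = 90: 90 = 2 × 45; 91 = 7 × 13; 92 = 2 × 46; 93 = 3 × 31; 94 = 2 × 47; 95 = 5 × 19; 96 = 2 × 48 — all composite.

m = 90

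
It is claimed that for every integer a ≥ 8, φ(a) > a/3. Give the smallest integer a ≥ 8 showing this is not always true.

a = 12

Check each integer a ≥ 8 in order until the claim fails.
For a = 8, 9, 10, 11 the conclusion holds.
a = 12: φ(12) = 4 and 12/3 = 4, so φ(12) ≤ 12/3.
So a = 12 is the smallest counterexample.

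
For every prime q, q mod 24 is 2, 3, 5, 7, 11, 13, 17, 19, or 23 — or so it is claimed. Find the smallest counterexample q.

We need the least prime q for which the claim fails.
The first 20 eligible values, up to q = 71, all satisfy the conclusion.
q = 73: 73 mod 24 = 1 — not in {2, 3, 5, 7, 11, 13, 17, 19, 23}.
So q = 73 is the smallest counterexample.

q = 73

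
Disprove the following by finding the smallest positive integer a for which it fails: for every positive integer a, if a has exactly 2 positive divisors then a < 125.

We need the least positive integer a for which a has exactly 2 positive divisors but the claim fails.
For a = 2, 3, 5, 7, …, 107, 109, 113 the conclusion holds.
a = 127: τ(127) = 2; 127 ≥ 125.

a = 127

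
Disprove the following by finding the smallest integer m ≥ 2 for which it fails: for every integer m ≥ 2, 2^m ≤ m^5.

We need the least integer m ≥ 2 for which 2^m > m^5.
For m = 2, 3, 4, 5, …, 20, 21, 22 the conclusion holds.
m = 23: 2^m = 8388608 and m^5 = 6436343, so 8388608 > 6436343.
So m = 23 is the smallest counterexample.

m = 23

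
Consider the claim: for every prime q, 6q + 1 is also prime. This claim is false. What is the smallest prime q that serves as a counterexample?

q = 19

A counterexample is any prime q such that 6q + 1 is not prime; we check each in order.
q = 2: 6q + 1 = 13, prime.
q = 3: 6q + 1 = 19, prime.
q = 5: 6q + 1 = 31, prime.
q = 7: 6q + 1 = 43, prime.
q = 11: 6q + 1 = 67, prime.
q = 13: 6q + 1 = 79, prime.
q = 17: 6q + 1 = 103, prime.
q = 19: 6q + 1 = 115 = 5 × 23, not prime.
So q = 19 is the smallest counterexample.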